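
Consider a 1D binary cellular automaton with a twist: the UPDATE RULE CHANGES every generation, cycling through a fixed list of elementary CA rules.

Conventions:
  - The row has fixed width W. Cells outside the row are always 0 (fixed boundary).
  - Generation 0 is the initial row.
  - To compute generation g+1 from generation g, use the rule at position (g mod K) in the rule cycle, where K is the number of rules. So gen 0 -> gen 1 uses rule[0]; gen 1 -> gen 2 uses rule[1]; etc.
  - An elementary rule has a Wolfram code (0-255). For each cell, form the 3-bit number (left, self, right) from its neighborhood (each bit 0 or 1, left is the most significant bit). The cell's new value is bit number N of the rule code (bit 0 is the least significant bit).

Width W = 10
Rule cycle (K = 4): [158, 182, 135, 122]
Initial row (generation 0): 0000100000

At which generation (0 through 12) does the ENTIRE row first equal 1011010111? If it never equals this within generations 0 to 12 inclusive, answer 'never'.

Answer: 4

Derivation:
Gen 0: 0000100000
Gen 1 (rule 158): 0001110000
Gen 2 (rule 182): 0010101000
Gen 3 (rule 135): 1110101011
Gen 4 (rule 122): 1011010111
Gen 5 (rule 158): 1010010110
Gen 6 (rule 182): 1111111001
Gen 7 (rule 135): 0111110011
Gen 8 (rule 122): 1100011111
Gen 9 (rule 158): 1010111110
Gen 10 (rule 182): 1111011101
Gen 11 (rule 135): 0110001001
Gen 12 (rule 122): 1111010110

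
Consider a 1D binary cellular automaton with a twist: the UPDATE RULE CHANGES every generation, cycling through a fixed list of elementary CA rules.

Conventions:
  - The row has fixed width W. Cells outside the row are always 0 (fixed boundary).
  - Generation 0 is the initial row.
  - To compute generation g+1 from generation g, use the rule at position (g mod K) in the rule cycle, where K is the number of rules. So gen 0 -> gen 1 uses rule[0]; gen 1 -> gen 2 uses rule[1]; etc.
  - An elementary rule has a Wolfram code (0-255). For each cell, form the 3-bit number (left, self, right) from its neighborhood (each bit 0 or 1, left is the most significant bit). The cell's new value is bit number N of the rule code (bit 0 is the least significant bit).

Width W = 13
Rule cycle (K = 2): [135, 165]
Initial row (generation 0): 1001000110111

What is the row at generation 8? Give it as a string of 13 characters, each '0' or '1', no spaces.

Answer: 1100011110111

Derivation:
Gen 0: 1001000110111
Gen 1 (rule 135): 1011011000010
Gen 2 (rule 165): 1100100011010
Gen 3 (rule 135): 0001101100010
Gen 4 (rule 165): 1100010001010
Gen 5 (rule 135): 0001110111010
Gen 6 (rule 165): 1100101010110
Gen 7 (rule 135): 0001101010000
Gen 8 (rule 165): 1100011110111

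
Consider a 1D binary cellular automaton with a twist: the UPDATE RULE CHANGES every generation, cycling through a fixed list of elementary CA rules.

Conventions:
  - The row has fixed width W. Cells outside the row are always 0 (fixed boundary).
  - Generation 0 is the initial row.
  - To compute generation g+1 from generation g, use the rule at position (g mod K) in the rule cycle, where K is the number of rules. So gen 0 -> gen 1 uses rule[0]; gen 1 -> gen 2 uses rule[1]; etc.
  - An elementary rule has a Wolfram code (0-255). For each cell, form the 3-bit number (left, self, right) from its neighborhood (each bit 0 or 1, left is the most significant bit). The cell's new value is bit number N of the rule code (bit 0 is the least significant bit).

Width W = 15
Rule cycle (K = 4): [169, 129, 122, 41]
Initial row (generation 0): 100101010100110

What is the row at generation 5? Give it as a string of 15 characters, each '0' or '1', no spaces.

Answer: 010001100001001

Derivation:
Gen 0: 100101010100110
Gen 1 (rule 169): 000010101000100
Gen 2 (rule 129): 111000000010001
Gen 3 (rule 122): 101100000101010
Gen 4 (rule 41): 011001110010100
Gen 5 (rule 169): 010001100001001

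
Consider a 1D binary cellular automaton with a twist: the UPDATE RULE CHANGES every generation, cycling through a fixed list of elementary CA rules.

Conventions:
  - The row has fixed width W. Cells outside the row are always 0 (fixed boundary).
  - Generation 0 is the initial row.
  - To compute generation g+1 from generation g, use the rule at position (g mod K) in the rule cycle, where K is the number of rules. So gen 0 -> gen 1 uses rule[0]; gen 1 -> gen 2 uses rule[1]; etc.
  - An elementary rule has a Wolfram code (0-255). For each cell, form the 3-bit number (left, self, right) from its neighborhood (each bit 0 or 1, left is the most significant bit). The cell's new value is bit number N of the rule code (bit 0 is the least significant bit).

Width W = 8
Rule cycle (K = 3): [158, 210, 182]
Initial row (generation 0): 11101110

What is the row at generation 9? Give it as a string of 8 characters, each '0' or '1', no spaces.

Answer: 01110010

Derivation:
Gen 0: 11101110
Gen 1 (rule 158): 11001101
Gen 2 (rule 210): 01110100
Gen 3 (rule 182): 10101110
Gen 4 (rule 158): 10101101
Gen 5 (rule 210): 00000100
Gen 6 (rule 182): 00001110
Gen 7 (rule 158): 00011101
Gen 8 (rule 210): 00101100
Gen 9 (rule 182): 01110010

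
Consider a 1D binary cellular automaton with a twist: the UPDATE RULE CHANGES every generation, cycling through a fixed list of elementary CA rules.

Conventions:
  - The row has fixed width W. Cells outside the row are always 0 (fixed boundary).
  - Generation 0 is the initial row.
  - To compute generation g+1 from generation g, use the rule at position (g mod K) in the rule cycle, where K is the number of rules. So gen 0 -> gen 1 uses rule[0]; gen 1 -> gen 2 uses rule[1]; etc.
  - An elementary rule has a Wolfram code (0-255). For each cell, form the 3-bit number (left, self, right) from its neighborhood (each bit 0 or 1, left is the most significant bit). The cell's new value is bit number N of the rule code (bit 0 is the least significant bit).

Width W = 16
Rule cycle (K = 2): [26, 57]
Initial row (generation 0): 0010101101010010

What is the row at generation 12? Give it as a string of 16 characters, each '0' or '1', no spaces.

Answer: 0100111101001111

Derivation:
Gen 0: 0010101101010010
Gen 1 (rule 26): 0100001000001101
Gen 2 (rule 57): 0011100111101010
Gen 3 (rule 26): 0110011100000001
Gen 4 (rule 57): 0101010011111100
Gen 5 (rule 26): 1000001110000010
Gen 6 (rule 57): 0111101001111001
Gen 7 (rule 26): 1100000111000110
Gen 8 (rule 57): 1011110100110101
Gen 9 (rule 26): 0010000011100000
Gen 10 (rule 57): 1001111010011111
Gen 11 (rule 26): 0111000001110000
Gen 12 (rule 57): 0100111101001111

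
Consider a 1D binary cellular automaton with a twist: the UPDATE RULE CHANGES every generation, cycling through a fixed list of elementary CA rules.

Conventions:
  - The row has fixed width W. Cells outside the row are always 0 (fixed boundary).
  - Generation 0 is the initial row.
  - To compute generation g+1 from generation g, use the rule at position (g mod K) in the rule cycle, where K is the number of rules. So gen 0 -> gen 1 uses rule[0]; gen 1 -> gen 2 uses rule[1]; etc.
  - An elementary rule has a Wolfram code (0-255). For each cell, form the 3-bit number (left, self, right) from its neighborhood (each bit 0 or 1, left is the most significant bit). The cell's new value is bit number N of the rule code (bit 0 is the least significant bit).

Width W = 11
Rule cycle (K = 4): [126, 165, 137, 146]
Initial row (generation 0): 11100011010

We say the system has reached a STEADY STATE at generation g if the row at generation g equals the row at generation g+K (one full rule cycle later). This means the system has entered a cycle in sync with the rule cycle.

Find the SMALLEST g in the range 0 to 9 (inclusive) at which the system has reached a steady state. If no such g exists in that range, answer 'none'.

Gen 0: 11100011010
Gen 1 (rule 126): 10110111111
Gen 2 (rule 165): 11001011110
Gen 3 (rule 137): 10000011100
Gen 4 (rule 146): 01000101010
Gen 5 (rule 126): 11101111111
Gen 6 (rule 165): 01010111110
Gen 7 (rule 137): 00000111100
Gen 8 (rule 146): 00001011010
Gen 9 (rule 126): 00011111111
Gen 10 (rule 165): 11001111110
Gen 11 (rule 137): 10001111100
Gen 12 (rule 146): 01010111010
Gen 13 (rule 126): 11111101111

Answer: none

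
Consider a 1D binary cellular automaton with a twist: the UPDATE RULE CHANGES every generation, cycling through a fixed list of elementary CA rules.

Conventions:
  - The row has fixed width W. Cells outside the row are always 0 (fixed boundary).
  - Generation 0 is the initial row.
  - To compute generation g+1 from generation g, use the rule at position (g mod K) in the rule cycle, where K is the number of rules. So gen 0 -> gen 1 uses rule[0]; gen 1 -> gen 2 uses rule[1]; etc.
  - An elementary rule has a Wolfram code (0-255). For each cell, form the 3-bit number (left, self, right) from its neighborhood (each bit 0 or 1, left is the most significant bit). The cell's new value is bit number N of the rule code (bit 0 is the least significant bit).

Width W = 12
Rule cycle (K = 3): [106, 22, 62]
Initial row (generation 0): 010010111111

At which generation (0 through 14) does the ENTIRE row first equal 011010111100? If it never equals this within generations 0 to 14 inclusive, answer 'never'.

Gen 0: 010010111111
Gen 1 (rule 106): 100101100001
Gen 2 (rule 22): 111100010011
Gen 3 (rule 62): 100010111110
Gen 4 (rule 106): 000101100010
Gen 5 (rule 22): 001100010111
Gen 6 (rule 62): 011010111100
Gen 7 (rule 106): 111101100100
Gen 8 (rule 22): 000000011110
Gen 9 (rule 62): 000000110001
Gen 10 (rule 106): 000001110010
Gen 11 (rule 22): 000010001111
Gen 12 (rule 62): 000111011000
Gen 13 (rule 106): 001101111000
Gen 14 (rule 22): 010000000100

Answer: 6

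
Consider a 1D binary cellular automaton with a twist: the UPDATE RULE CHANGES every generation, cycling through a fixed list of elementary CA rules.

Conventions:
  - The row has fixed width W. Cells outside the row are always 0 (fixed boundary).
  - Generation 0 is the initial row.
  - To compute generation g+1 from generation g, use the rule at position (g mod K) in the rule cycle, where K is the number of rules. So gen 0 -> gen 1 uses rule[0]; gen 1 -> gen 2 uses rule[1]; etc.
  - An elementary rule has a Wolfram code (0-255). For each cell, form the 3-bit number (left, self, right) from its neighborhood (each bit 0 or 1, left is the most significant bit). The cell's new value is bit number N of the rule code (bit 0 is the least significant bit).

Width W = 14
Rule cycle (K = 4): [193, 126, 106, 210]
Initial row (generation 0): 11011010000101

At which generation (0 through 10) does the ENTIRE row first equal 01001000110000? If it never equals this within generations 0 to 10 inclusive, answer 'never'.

Gen 0: 11011010000101
Gen 1 (rule 193): 01001000110000
Gen 2 (rule 126): 11111101111000
Gen 3 (rule 106): 10000111001000
Gen 4 (rule 210): 01001011110100
Gen 5 (rule 193): 00000001110001
Gen 6 (rule 126): 00000011011011
Gen 7 (rule 106): 00000111111111
Gen 8 (rule 210): 00001011111111
Gen 9 (rule 193): 11100001111111
Gen 10 (rule 126): 10110011000001

Answer: 1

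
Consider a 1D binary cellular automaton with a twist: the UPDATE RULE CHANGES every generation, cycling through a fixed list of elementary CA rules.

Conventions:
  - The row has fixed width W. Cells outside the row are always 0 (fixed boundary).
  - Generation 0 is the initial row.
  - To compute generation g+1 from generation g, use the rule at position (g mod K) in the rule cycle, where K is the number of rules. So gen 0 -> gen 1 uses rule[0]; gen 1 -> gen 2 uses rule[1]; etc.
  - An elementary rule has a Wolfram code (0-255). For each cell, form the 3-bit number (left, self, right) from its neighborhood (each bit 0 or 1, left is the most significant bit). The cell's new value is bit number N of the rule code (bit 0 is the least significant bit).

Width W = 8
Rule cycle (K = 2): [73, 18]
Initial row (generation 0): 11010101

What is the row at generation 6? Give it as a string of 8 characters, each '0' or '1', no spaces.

Gen 0: 11010101
Gen 1 (rule 73): 11000000
Gen 2 (rule 18): 00100000
Gen 3 (rule 73): 10001111
Gen 4 (rule 18): 01010000
Gen 5 (rule 73): 00000111
Gen 6 (rule 18): 00001000

Answer: 00001000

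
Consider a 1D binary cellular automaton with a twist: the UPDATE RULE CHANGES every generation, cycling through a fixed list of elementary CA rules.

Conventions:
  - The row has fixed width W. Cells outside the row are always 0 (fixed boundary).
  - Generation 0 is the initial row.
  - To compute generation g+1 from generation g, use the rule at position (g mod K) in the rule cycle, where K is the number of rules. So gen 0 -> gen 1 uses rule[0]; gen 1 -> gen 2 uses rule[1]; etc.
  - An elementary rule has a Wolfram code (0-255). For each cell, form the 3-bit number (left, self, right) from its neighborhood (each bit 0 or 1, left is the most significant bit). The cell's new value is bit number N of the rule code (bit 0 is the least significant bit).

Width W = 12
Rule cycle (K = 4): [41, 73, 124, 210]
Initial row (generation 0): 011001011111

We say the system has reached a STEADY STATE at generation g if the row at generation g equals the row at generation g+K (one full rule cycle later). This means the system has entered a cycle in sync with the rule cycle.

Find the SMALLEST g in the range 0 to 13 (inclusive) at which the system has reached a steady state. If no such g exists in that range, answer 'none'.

Answer: 13

Derivation:
Gen 0: 011001011111
Gen 1 (rule 41): 010000110000
Gen 2 (rule 73): 000110110111
Gen 3 (rule 124): 000111111101
Gen 4 (rule 210): 001011111100
Gen 5 (rule 41): 100110000001
Gen 6 (rule 73): 000110111100
Gen 7 (rule 124): 000111100110
Gen 8 (rule 210): 001011111011
Gen 9 (rule 41): 100110000110
Gen 10 (rule 73): 000110110110
Gen 11 (rule 124): 000111111111
Gen 12 (rule 210): 001011111111
Gen 13 (rule 41): 100110000000
Gen 14 (rule 73): 000110111111
Gen 15 (rule 124): 000111100001
Gen 16 (rule 210): 001011110010
Gen 17 (rule 41): 100110000000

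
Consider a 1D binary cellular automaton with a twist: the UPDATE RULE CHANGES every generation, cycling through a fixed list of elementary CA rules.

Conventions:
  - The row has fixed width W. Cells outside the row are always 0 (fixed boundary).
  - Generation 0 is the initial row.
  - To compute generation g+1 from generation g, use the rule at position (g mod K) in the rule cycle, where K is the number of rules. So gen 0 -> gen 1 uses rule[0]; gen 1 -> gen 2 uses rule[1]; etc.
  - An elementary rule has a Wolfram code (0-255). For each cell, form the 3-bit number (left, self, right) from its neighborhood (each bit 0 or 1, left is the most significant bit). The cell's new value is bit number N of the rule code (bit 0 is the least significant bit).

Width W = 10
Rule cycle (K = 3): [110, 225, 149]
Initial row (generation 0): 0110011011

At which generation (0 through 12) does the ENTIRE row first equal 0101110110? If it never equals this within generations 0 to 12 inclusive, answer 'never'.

Answer: never

Derivation:
Gen 0: 0110011011
Gen 1 (rule 110): 1110111111
Gen 2 (rule 225): 0111011111
Gen 3 (rule 149): 0010001110
Gen 4 (rule 110): 0110011010
Gen 5 (rule 225): 0010001100
Gen 6 (rule 149): 1011100011
Gen 7 (rule 110): 1110100111
Gen 8 (rule 225): 0111000011
Gen 9 (rule 149): 0010111000
Gen 10 (rule 110): 0111101000
Gen 11 (rule 225): 0011110011
Gen 12 (rule 149): 1001101000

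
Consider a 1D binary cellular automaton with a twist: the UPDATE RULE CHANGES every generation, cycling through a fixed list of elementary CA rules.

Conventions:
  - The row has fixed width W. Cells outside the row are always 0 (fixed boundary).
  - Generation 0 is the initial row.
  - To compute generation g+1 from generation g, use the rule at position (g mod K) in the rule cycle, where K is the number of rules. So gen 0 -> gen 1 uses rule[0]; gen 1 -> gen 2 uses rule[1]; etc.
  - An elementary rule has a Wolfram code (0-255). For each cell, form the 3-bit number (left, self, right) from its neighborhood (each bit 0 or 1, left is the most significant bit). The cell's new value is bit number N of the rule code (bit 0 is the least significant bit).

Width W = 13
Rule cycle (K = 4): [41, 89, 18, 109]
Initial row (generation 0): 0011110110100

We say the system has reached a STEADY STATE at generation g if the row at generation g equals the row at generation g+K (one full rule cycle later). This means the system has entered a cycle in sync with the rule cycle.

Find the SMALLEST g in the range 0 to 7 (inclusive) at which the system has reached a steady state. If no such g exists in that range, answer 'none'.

Answer: 7

Derivation:
Gen 0: 0011110110100
Gen 1 (rule 41): 1010001101001
Gen 2 (rule 89): 0001101100100
Gen 3 (rule 18): 0010000011010
Gen 4 (rule 109): 1010111011110
Gen 5 (rule 41): 0101100110000
Gen 6 (rule 89): 0001110111111
Gen 7 (rule 18): 0010000000000
Gen 8 (rule 109): 1010111111111
Gen 9 (rule 41): 0101100000000
Gen 10 (rule 89): 0001111111111
Gen 11 (rule 18): 0010000000000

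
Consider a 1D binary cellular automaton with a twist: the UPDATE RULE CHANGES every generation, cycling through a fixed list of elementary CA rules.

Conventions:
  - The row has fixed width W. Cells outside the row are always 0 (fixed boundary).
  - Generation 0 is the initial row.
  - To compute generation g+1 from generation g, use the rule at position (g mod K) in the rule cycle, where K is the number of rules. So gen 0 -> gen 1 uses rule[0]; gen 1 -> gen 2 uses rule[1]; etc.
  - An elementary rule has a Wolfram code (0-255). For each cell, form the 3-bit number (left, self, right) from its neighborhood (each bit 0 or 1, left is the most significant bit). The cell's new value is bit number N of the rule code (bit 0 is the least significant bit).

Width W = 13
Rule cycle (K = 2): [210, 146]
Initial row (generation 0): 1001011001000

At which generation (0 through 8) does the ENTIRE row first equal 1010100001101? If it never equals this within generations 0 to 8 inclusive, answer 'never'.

Answer: never

Derivation:
Gen 0: 1001011001000
Gen 1 (rule 210): 0110001110100
Gen 2 (rule 146): 1001010100010
Gen 3 (rule 210): 0110000010101
Gen 4 (rule 146): 1001000100000
Gen 5 (rule 210): 0110101010000
Gen 6 (rule 146): 1000000001000
Gen 7 (rule 210): 0100000010100
Gen 8 (rule 146): 1010000100010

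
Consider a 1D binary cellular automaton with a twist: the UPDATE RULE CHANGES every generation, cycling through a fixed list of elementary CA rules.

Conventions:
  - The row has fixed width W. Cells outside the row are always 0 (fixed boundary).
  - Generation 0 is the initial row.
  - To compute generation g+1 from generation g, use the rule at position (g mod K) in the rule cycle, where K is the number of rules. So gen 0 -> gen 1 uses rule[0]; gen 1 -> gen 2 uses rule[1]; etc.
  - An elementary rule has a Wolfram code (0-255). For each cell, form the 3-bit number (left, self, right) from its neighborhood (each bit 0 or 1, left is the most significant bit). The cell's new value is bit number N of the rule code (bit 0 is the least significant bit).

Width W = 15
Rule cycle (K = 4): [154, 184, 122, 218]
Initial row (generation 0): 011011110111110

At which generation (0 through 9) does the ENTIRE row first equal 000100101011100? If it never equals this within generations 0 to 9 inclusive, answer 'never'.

Gen 0: 011011110111110
Gen 1 (rule 154): 110011100111101
Gen 2 (rule 184): 101011010111010
Gen 3 (rule 122): 010111101101101
Gen 4 (rule 218): 100111101101100
Gen 5 (rule 154): 011111001001010
Gen 6 (rule 184): 011110100100101
Gen 7 (rule 122): 110011011011010
Gen 8 (rule 218): 111111011011001
Gen 9 (rule 154): 111110010010110

Answer: never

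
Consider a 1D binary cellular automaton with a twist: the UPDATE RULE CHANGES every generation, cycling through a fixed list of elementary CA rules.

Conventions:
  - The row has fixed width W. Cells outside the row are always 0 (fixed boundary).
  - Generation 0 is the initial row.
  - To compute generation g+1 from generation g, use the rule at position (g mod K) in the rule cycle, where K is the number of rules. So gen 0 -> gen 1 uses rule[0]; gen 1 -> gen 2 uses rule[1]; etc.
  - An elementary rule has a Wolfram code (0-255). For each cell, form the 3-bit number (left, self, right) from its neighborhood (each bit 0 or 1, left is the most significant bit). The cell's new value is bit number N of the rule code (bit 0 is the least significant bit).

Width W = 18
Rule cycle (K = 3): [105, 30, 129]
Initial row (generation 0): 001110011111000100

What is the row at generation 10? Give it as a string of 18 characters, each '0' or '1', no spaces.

Gen 0: 001110011111000100
Gen 1 (rule 105): 101010010001010001
Gen 2 (rule 30): 101011111011011011
Gen 3 (rule 129): 000001110000000000
Gen 4 (rule 105): 111101010111111111
Gen 5 (rule 30): 100001010100000000
Gen 6 (rule 129): 001100000001111111
Gen 7 (rule 105): 101101111101000001
Gen 8 (rule 30): 101001000001100011
Gen 9 (rule 129): 000000011100001000
Gen 10 (rule 105): 111111010101100011

Answer: 111111010101100011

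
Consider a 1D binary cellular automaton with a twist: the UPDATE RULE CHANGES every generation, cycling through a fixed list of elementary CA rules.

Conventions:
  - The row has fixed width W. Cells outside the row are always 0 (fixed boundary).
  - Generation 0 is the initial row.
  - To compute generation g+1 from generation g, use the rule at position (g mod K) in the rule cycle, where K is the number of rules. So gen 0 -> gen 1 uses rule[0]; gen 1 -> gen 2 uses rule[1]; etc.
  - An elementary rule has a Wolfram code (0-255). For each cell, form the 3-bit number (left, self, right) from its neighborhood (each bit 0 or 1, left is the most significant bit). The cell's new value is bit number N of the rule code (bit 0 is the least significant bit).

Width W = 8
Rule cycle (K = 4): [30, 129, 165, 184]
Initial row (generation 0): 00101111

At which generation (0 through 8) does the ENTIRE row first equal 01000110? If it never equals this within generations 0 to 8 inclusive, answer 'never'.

Gen 0: 00101111
Gen 1 (rule 30): 01101000
Gen 2 (rule 129): 00000011
Gen 3 (rule 165): 11111000
Gen 4 (rule 184): 11110100
Gen 5 (rule 30): 10000110
Gen 6 (rule 129): 00110000
Gen 7 (rule 165): 10000111
Gen 8 (rule 184): 01000110

Answer: 8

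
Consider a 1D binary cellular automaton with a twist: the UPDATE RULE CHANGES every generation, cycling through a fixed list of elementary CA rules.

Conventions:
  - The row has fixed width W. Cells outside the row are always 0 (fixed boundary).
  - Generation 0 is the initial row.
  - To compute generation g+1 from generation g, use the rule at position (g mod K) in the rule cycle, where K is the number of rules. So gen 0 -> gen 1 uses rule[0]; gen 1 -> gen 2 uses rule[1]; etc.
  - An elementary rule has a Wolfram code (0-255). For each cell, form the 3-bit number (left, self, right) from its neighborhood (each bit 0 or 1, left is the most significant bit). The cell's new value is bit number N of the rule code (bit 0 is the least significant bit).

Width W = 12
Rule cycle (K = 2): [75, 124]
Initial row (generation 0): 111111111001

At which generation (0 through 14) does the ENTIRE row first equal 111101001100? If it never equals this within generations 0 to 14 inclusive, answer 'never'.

Gen 0: 111111111001
Gen 1 (rule 75): 100000001010
Gen 2 (rule 124): 110000001111
Gen 3 (rule 75): 110111111001
Gen 4 (rule 124): 111100001101
Gen 5 (rule 75): 100101111100
Gen 6 (rule 124): 110111000110
Gen 7 (rule 75): 110101011110
Gen 8 (rule 124): 111111110011
Gen 9 (rule 75): 100000010111
Gen 10 (rule 124): 110000011101
Gen 11 (rule 75): 110111110100
Gen 12 (rule 124): 111100011110
Gen 13 (rule 75): 100101110010
Gen 14 (rule 124): 110111011011

Answer: never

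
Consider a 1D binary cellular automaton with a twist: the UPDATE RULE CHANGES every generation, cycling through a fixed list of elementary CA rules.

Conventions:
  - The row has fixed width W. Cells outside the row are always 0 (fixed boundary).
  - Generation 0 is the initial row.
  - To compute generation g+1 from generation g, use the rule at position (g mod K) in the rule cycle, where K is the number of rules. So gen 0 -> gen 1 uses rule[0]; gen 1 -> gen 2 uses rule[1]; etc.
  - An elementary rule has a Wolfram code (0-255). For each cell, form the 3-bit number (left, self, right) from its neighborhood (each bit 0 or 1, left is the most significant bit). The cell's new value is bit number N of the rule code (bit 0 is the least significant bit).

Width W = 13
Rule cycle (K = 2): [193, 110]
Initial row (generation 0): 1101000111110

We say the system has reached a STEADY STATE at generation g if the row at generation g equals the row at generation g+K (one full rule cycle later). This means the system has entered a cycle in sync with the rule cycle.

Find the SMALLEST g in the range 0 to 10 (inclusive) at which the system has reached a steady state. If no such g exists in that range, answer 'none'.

Gen 0: 1101000111110
Gen 1 (rule 193): 0100010011110
Gen 2 (rule 110): 1100110110010
Gen 3 (rule 193): 0100010010000
Gen 4 (rule 110): 1100110110000
Gen 5 (rule 193): 0100010010111
Gen 6 (rule 110): 1100110111101
Gen 7 (rule 193): 0100010011100
Gen 8 (rule 110): 1100110110100
Gen 9 (rule 193): 0100010010001
Gen 10 (rule 110): 1100110110011
Gen 11 (rule 193): 0100010010001
Gen 12 (rule 110): 1100110110011

Answer: 9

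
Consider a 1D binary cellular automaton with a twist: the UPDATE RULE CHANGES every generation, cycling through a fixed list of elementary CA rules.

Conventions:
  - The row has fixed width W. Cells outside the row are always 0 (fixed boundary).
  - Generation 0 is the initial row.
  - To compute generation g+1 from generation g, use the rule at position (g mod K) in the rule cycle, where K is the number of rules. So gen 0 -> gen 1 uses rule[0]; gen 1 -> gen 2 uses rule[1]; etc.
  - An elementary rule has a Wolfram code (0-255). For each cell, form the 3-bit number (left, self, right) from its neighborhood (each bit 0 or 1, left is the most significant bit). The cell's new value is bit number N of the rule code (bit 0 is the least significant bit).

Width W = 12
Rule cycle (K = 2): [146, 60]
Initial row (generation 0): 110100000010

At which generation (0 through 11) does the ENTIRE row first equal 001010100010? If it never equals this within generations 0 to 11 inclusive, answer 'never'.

Gen 0: 110100000010
Gen 1 (rule 146): 000010000101
Gen 2 (rule 60): 000011000111
Gen 3 (rule 146): 000100101010
Gen 4 (rule 60): 000110111111
Gen 5 (rule 146): 001000011110
Gen 6 (rule 60): 001100010001
Gen 7 (rule 146): 010010101010
Gen 8 (rule 60): 011011111111
Gen 9 (rule 146): 100001111110
Gen 10 (rule 60): 110001000001
Gen 11 (rule 146): 001010100010

Answer: 11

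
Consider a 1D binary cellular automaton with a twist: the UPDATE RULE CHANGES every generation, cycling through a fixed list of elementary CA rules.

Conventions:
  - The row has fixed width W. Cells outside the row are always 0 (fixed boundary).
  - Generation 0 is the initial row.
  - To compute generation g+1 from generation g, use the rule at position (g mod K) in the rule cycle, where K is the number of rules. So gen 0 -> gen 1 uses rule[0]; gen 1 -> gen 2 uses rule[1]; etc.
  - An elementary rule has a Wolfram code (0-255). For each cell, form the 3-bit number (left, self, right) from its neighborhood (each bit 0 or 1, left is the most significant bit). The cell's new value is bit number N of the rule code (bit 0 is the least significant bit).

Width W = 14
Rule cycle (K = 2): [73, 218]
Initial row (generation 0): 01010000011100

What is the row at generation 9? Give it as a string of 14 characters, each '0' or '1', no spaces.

Answer: 11000000000111

Derivation:
Gen 0: 01010000011100
Gen 1 (rule 73): 00000111010101
Gen 2 (rule 218): 00001111000000
Gen 3 (rule 73): 11101001011111
Gen 4 (rule 218): 11100110011111
Gen 5 (rule 73): 10100110010001
Gen 6 (rule 218): 00011111101010
Gen 7 (rule 73): 11010000100000
Gen 8 (rule 218): 11001001010000
Gen 9 (rule 73): 11000000000111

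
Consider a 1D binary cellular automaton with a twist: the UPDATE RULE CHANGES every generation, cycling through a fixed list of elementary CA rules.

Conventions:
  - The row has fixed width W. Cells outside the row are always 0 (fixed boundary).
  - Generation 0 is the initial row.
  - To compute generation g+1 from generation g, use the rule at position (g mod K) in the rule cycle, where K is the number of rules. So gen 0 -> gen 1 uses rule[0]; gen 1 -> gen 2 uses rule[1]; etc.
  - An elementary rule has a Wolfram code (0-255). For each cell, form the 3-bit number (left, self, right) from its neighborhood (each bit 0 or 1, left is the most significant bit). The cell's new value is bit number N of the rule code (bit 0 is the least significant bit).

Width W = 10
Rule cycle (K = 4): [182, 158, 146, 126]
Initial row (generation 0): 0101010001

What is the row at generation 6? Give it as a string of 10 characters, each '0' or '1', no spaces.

Answer: 0110011101

Derivation:
Gen 0: 0101010001
Gen 1 (rule 182): 1111111011
Gen 2 (rule 158): 1111110010
Gen 3 (rule 146): 0111101101
Gen 4 (rule 126): 1100111111
Gen 5 (rule 182): 0011011110
Gen 6 (rule 158): 0110011101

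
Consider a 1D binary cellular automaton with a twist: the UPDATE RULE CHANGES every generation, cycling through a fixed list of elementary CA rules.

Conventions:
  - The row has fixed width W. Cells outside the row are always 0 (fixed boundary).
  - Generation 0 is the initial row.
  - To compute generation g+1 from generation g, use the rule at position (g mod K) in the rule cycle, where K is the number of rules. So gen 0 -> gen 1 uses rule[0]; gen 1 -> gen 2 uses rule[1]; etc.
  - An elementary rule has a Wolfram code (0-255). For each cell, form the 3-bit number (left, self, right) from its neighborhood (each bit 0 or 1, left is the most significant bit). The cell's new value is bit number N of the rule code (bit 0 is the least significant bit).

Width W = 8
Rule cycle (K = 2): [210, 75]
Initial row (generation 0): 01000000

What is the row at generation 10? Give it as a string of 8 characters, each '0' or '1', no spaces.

Answer: 10011111

Derivation:
Gen 0: 01000000
Gen 1 (rule 210): 10100000
Gen 2 (rule 75): 00001111
Gen 3 (rule 210): 00010111
Gen 4 (rule 75): 11100101
Gen 5 (rule 210): 01111000
Gen 6 (rule 75): 11001011
Gen 7 (rule 210): 01110001
Gen 8 (rule 75): 11010110
Gen 9 (rule 210): 01000011
Gen 10 (rule 75): 10011111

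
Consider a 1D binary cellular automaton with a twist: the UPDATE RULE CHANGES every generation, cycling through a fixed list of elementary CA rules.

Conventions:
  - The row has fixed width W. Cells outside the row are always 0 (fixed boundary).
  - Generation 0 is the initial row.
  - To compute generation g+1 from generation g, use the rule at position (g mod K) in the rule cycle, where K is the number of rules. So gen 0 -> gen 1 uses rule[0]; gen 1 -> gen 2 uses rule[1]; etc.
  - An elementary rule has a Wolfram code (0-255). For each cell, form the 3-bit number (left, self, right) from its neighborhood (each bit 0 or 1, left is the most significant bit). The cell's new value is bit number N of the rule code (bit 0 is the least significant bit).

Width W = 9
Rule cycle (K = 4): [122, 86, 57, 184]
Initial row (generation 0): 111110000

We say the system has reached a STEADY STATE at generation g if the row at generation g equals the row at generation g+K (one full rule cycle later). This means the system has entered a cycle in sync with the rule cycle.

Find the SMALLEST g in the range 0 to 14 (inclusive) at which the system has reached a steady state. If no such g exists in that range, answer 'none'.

Gen 0: 111110000
Gen 1 (rule 122): 100011000
Gen 2 (rule 86): 110101100
Gen 3 (rule 57): 101011011
Gen 4 (rule 184): 010110110
Gen 5 (rule 122): 101111111
Gen 6 (rule 86): 100000001
Gen 7 (rule 57): 011111100
Gen 8 (rule 184): 011111010
Gen 9 (rule 122): 110001101
Gen 10 (rule 86): 011010101
Gen 11 (rule 57): 010101010
Gen 12 (rule 184): 001010101
Gen 13 (rule 122): 010101010
Gen 14 (rule 86): 110101011
Gen 15 (rule 57): 101010110
Gen 16 (rule 184): 010101101
Gen 17 (rule 122): 101011110
Gen 18 (rule 86): 101000011

Answer: none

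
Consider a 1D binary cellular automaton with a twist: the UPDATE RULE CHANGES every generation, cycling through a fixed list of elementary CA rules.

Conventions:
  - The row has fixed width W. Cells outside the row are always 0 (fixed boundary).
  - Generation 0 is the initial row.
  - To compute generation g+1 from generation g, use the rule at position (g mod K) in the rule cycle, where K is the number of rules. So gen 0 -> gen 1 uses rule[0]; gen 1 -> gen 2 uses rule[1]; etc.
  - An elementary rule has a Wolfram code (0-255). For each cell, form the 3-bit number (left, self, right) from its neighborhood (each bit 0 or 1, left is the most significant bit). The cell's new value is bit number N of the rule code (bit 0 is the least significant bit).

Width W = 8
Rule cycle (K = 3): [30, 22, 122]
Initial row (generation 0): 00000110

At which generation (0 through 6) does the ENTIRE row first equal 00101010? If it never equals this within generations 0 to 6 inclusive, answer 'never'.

Gen 0: 00000110
Gen 1 (rule 30): 00001101
Gen 2 (rule 22): 00010001
Gen 3 (rule 122): 00101010
Gen 4 (rule 30): 01101011
Gen 5 (rule 22): 10001000
Gen 6 (rule 122): 01010100

Answer: 3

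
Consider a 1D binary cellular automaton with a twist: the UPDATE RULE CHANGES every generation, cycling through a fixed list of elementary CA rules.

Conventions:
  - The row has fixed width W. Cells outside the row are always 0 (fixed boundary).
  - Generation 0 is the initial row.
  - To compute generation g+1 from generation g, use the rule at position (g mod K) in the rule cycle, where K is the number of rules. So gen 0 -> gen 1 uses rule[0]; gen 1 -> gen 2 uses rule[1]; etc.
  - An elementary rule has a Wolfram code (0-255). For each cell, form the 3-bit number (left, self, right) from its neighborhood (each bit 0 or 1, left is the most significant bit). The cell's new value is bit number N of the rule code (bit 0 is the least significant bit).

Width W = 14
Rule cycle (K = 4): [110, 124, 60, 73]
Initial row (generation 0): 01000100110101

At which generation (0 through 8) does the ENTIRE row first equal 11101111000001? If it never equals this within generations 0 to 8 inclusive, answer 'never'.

Answer: 2

Derivation:
Gen 0: 01000100110101
Gen 1 (rule 110): 11001101111111
Gen 2 (rule 124): 11101111000001
Gen 3 (rule 60): 10011000100001
Gen 4 (rule 73): 00011010001100
Gen 5 (rule 110): 00111110011100
Gen 6 (rule 124): 00100011010110
Gen 7 (rule 60): 00110010111101
Gen 8 (rule 73): 10110000100100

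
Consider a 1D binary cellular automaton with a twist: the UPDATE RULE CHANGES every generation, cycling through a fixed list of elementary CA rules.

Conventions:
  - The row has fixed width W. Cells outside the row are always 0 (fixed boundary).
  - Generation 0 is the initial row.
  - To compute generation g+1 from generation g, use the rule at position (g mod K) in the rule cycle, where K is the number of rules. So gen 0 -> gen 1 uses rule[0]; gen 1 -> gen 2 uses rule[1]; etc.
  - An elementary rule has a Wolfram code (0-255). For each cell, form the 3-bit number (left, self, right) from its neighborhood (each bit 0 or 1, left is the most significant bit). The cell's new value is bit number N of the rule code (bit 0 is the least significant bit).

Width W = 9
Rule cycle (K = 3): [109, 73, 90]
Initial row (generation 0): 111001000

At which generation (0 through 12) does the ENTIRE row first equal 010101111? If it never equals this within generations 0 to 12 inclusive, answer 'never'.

Gen 0: 111001000
Gen 1 (rule 109): 101001011
Gen 2 (rule 73): 000000011
Gen 3 (rule 90): 000000111
Gen 4 (rule 109): 111110101
Gen 5 (rule 73): 100010000
Gen 6 (rule 90): 010101000
Gen 7 (rule 109): 011111011
Gen 8 (rule 73): 010001011
Gen 9 (rule 90): 101010011
Gen 10 (rule 109): 111110011
Gen 11 (rule 73): 100010011
Gen 12 (rule 90): 010101111

Answer: 12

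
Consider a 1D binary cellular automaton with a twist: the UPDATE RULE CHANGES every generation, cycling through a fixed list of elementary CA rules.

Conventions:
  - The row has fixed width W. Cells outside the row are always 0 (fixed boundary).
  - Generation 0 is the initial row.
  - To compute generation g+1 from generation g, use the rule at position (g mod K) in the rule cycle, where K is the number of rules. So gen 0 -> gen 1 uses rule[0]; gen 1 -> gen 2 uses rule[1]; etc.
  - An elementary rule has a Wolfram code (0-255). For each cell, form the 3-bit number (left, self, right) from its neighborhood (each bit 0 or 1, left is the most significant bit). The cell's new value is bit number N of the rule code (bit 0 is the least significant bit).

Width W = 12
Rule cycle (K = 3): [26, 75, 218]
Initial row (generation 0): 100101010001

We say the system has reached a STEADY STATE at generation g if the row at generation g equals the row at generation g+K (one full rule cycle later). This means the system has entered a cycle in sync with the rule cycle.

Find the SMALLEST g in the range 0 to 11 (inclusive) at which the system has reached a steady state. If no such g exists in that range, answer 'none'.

Gen 0: 100101010001
Gen 1 (rule 26): 011000001010
Gen 2 (rule 75): 111011110000
Gen 3 (rule 218): 111011111000
Gen 4 (rule 26): 100010000100
Gen 5 (rule 75): 001100111001
Gen 6 (rule 218): 011111111110
Gen 7 (rule 26): 110000000001
Gen 8 (rule 75): 110111111110
Gen 9 (rule 218): 110111111111
Gen 10 (rule 26): 100100000000
Gen 11 (rule 75): 001001111111
Gen 12 (rule 218): 010111111111
Gen 13 (rule 26): 100100000000
Gen 14 (rule 75): 001001111111

Answer: 10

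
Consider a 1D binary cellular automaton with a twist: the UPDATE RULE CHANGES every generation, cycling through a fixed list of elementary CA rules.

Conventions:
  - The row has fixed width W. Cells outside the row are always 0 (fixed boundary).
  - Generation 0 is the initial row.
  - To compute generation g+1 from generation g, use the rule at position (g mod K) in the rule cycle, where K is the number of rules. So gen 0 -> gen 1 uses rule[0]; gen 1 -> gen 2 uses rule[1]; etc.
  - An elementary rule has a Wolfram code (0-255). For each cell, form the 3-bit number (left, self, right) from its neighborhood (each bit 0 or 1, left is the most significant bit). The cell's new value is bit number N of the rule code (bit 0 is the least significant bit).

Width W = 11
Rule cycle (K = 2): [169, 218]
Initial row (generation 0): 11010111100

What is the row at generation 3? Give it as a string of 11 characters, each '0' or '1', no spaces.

Answer: 11101111100

Derivation:
Gen 0: 11010111100
Gen 1 (rule 169): 10101111001
Gen 2 (rule 218): 00001111110
Gen 3 (rule 169): 11101111100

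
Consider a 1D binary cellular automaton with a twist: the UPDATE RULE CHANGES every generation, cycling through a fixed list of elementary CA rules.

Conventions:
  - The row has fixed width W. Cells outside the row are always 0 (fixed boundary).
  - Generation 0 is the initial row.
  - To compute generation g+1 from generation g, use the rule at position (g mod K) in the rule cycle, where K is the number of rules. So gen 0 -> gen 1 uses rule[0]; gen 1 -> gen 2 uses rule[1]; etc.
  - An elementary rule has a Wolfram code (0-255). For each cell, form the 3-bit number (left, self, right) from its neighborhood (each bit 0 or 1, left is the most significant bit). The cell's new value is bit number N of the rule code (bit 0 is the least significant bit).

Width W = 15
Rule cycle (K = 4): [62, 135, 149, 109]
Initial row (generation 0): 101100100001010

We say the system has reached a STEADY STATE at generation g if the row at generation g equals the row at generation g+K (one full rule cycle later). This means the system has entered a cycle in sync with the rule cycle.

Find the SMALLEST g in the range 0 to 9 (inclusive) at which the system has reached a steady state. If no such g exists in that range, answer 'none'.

Answer: none

Derivation:
Gen 0: 101100100001010
Gen 1 (rule 62): 111011110011111
Gen 2 (rule 135): 010001100101110
Gen 3 (rule 149): 011100010100101
Gen 4 (rule 109): 010101011100111
Gen 5 (rule 62): 111111110011100
Gen 6 (rule 135): 011111100101001
Gen 7 (rule 149): 001111010101101
Gen 8 (rule 109): 101001111111111
Gen 9 (rule 62): 111111000000000
Gen 10 (rule 135): 011110011111111
Gen 11 (rule 149): 001101001111110
Gen 12 (rule 109): 101111001000010
Gen 13 (rule 62): 111000111100111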